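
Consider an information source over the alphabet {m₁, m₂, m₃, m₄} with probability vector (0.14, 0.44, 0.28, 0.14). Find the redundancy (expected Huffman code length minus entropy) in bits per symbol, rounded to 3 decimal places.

Entropy H = −Σ p log₂ p ≈ 1.8296 bits.
Huffman merges: 7/50+7/50→7/25; 7/25+7/25→14/25; 11/25+14/25→1. L = 46/25 ≈ 1.8400.
L − H = 1.8400 − 1.8296 = 0.010 bits.

0.010 bits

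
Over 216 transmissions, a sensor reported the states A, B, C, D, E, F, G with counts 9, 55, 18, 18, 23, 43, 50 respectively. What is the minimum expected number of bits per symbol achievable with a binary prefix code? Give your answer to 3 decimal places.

2.630 bits/symbol

Probabilities are the counts divided by 216.
Repeatedly combine the two least-probable nodes; the expected code length is the sum of the merged weights.
merge 1/24 + 1/12 → 1/8
merge 1/12 + 23/216 → 41/216
merge 1/8 + 41/216 → 17/54
merge 43/216 + 25/108 → 31/72
merge 55/216 + 17/54 → 41/72
merge 31/72 + 41/72 → 1
L = 1/8 + 41/216 + 17/54 + 31/72 + 41/72 + 1 = 71/27 ≈ 2.630 bits/symbol.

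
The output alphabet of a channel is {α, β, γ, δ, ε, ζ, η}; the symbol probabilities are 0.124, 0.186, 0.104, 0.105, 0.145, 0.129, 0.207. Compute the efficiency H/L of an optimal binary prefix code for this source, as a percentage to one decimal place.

98.9%

Entropy H = −Σ p log₂ p ≈ 2.7613 bits.
Huffman merges: 13/125+21/200→209/1000; 31/250+129/1000→253/1000; 29/200+93/500→331/1000; 207/1000+209/1000→52/125; 253/1000+331/1000→73/125; 52/125+73/125→1. L = 2793/1000 ≈ 2.7930.
Efficiency = H/L = 2.7613/2.7930 = 98.9%.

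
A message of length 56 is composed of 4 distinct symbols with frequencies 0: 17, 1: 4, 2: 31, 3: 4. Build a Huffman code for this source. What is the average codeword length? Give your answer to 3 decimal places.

Probabilities are the counts divided by 56.
Repeatedly combine the two least-probable nodes; the expected code length is the sum of the merged weights.
merge 1/14 + 1/14 → 1/7
merge 1/7 + 17/56 → 25/56
merge 25/56 + 31/56 → 1
L = 1/7 + 25/56 + 1 = 89/56 ≈ 1.589 bits/symbol.

1.589 bits/symbol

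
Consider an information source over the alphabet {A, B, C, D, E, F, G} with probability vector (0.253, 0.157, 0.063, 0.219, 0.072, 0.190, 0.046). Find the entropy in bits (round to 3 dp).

2.585 bits

H = −Σ pᵢ log₂ pᵢ.
−0.253·log₂(0.253) = 0.5016
−0.157·log₂(0.157) = 0.4194
−0.063·log₂(0.063) = 0.2513
−0.219·log₂(0.219) = 0.4798
−0.072·log₂(0.072) = 0.2733
−0.190·log₂(0.190) = 0.4552
−0.046·log₂(0.046) = 0.2043
Sum ≈ 2.5850 → 2.585 bits.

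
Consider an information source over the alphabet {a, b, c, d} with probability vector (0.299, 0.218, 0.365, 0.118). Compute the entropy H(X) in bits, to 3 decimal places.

1.894 bits

H = −Σ pᵢ log₂ pᵢ.
−0.299·log₂(0.299) = 0.5208
−0.218·log₂(0.218) = 0.4791
−0.365·log₂(0.365) = 0.5307
−0.118·log₂(0.118) = 0.3638
Sum ≈ 1.8944 → 1.894 bits.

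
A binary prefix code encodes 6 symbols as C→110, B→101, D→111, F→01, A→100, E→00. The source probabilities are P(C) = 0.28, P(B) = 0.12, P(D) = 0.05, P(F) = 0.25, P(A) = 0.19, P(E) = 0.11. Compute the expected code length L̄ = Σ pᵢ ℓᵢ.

L̄ = Σ pᵢ·ℓᵢ = 0.28·3 + 0.12·3 + 0.05·3 + 0.25·2 + 0.19·3 + 0.11·2 = 2.64 bits/symbol.

2.64 bits/symbol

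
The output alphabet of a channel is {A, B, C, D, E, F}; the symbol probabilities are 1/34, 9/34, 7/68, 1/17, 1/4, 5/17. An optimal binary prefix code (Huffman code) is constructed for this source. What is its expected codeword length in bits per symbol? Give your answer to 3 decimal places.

2.279 bits/symbol

Repeatedly combine the two least-probable nodes; the expected code length is the sum of the merged weights.
merge 1/34 + 1/17 → 3/34
merge 3/34 + 7/68 → 13/68
merge 13/68 + 1/4 → 15/34
merge 9/34 + 5/17 → 19/34
merge 15/34 + 19/34 → 1
L = 3/34 + 13/68 + 15/34 + 19/34 + 1 = 155/68 ≈ 2.279 bits/symbol.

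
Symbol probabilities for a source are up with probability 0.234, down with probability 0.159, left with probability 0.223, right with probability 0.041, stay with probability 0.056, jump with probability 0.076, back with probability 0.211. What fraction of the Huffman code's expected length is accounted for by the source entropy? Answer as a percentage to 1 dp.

98.9%

Entropy H = −Σ p log₂ p ≈ 2.5729 bits.
Huffman merges: 41/1000+7/125→97/1000; 19/250+97/1000→173/1000; 159/1000+173/1000→83/250; 211/1000+223/1000→217/500; 117/500+83/250→283/500; 217/500+283/500→1. L = 1301/500 ≈ 2.6020.
Efficiency = H/L = 2.5729/2.6020 = 98.9%.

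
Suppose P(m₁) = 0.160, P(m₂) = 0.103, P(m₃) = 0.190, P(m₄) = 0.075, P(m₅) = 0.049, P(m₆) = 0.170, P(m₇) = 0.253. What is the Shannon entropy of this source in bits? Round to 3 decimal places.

2.646 bits

H = −Σ pᵢ log₂ pᵢ.
−0.160·log₂(0.160) = 0.4230
−0.103·log₂(0.103) = 0.3378
−0.190·log₂(0.190) = 0.4552
−0.075·log₂(0.075) = 0.2803
−0.049·log₂(0.049) = 0.2132
−0.170·log₂(0.170) = 0.4346
−0.253·log₂(0.253) = 0.5016
Sum ≈ 2.6457 → 2.646 bits.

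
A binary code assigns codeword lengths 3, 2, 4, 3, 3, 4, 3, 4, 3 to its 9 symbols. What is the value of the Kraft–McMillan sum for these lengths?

1.0625

With common denominator 2^4 = 16: Σ 2^(−ℓᵢ) = 2/16 + 4/16 + 1/16 + 2/16 + 2/16 + 1/16 + 2/16 + 1/16 + 2/16 = 17/16 = 1.0625.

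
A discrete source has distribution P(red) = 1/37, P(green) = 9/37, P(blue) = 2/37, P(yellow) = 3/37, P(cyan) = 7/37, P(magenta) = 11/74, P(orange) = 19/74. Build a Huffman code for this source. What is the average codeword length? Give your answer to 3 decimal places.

2.554 bits/symbol

Repeatedly combine the two least-probable nodes; the expected code length is the sum of the merged weights.
merge 1/37 + 2/37 → 3/37
merge 3/37 + 3/37 → 6/37
merge 11/74 + 6/37 → 23/74
merge 7/37 + 9/37 → 16/37
merge 19/74 + 23/74 → 21/37
merge 16/37 + 21/37 → 1
L = 3/37 + 6/37 + 23/74 + 16/37 + 21/37 + 1 = 189/74 ≈ 2.554 bits/symbol.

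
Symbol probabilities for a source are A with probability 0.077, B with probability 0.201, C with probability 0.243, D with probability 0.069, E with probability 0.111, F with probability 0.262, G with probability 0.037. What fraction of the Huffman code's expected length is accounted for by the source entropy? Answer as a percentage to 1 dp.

Entropy H = −Σ p log₂ p ≈ 2.5465 bits.
Huffman merges: 37/1000+69/1000→53/500; 77/1000+53/500→183/1000; 111/1000+183/1000→147/500; 201/1000+243/1000→111/250; 131/500+147/500→139/250; 111/250+139/250→1. L = 2583/1000 ≈ 2.5830.
Efficiency = H/L = 2.5465/2.5830 = 98.6%.

98.6%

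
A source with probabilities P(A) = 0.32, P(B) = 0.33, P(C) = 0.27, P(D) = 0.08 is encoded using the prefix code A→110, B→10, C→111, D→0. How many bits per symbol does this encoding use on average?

L̄ = Σ pᵢ·ℓᵢ = 0.32·3 + 0.33·2 + 0.27·3 + 0.08·1 = 2.51 bits/symbol.

2.51 bits/symbol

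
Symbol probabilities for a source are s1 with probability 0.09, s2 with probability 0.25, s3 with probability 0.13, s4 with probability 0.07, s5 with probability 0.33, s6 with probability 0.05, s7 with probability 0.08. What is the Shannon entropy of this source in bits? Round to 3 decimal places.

H = −Σ pᵢ log₂ pᵢ.
−0.09·log₂(0.09) = 0.3127
−0.25·log₂(0.25) = 0.5000
−0.13·log₂(0.13) = 0.3826
−0.07·log₂(0.07) = 0.2686
−0.33·log₂(0.33) = 0.5278
−0.05·log₂(0.05) = 0.2161
−0.08·log₂(0.08) = 0.2915
Sum ≈ 2.4993 → 2.499 bits.

2.499 bits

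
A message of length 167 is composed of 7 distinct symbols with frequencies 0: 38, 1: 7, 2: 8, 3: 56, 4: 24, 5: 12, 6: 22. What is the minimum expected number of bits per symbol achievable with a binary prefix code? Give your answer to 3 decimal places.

Probabilities are the counts divided by 167.
Repeatedly combine the two least-probable nodes; the expected code length is the sum of the merged weights.
merge 7/167 + 8/167 → 15/167
merge 12/167 + 15/167 → 27/167
merge 22/167 + 24/167 → 46/167
merge 27/167 + 38/167 → 65/167
merge 46/167 + 56/167 → 102/167
merge 65/167 + 102/167 → 1
L = 15/167 + 27/167 + 46/167 + 65/167 + 102/167 + 1 = 422/167 ≈ 2.527 bits/symbol.

2.527 bits/symbol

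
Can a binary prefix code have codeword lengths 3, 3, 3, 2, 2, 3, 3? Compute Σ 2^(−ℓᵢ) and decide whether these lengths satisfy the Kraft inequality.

1.125; no

With common denominator 2^3 = 8: Σ 2^(−ℓᵢ) = 1/8 + 1/8 + 1/8 + 2/8 + 2/8 + 1/8 + 1/8 = 9/8 = 1.125.
Kraft's inequality requires Σ ≤ 1; here Σ = 1.125 > 1, so no such prefix code exists.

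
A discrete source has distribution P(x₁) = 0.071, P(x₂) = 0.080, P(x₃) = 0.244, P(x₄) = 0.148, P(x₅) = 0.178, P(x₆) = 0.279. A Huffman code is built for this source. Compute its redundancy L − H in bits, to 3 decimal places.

Entropy H = −Σ p log₂ p ≈ 2.4240 bits.
Huffman merges: 71/1000+2/25→151/1000; 37/250+151/1000→299/1000; 89/500+61/250→211/500; 279/1000+299/1000→289/500; 211/500+289/500→1. L = 49/20 ≈ 2.4500.
L − H = 2.4500 − 2.4240 = 0.026 bits.

0.026 bits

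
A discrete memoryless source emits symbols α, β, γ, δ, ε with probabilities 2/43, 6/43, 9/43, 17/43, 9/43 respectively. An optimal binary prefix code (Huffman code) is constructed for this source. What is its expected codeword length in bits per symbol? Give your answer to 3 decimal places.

2.186 bits/symbol

Repeatedly combine the two least-probable nodes; the expected code length is the sum of the merged weights.
merge 2/43 + 6/43 → 8/43
merge 8/43 + 9/43 → 17/43
merge 9/43 + 17/43 → 26/43
merge 17/43 + 26/43 → 1
L = 8/43 + 17/43 + 26/43 + 1 = 94/43 ≈ 2.186 bits/symbol.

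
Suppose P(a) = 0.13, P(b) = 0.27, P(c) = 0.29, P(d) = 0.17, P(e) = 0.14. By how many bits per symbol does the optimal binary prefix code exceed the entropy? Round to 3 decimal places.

0.028 bits

Entropy H = −Σ p log₂ p ≈ 2.2423 bits.
Huffman merges: 13/100+7/50→27/100; 17/100+27/100→11/25; 27/100+29/100→14/25; 11/25+14/25→1. L = 227/100 ≈ 2.2700.
L − H = 2.2700 − 2.2423 = 0.028 bits.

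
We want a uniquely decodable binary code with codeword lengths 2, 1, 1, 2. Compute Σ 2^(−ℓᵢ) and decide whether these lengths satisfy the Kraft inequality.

1.5; no

With common denominator 2^2 = 4: Σ 2^(−ℓᵢ) = 1/4 + 2/4 + 2/4 + 1/4 = 6/4 = 1.5.
Kraft's inequality requires Σ ≤ 1; here Σ = 1.5 > 1, so no such prefix code exists.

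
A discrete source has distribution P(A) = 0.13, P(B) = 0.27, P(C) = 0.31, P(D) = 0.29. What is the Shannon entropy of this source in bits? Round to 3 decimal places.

1.934 bits

H = −Σ pᵢ log₂ pᵢ.
−0.13·log₂(0.13) = 0.3826
−0.27·log₂(0.27) = 0.5100
−0.31·log₂(0.31) = 0.5238
−0.29·log₂(0.29) = 0.5179
Sum ≈ 1.9344 → 1.934 bits.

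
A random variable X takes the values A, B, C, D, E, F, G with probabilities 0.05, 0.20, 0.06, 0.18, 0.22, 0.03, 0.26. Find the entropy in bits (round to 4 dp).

2.5070 bits

H = −Σ pᵢ log₂ pᵢ.
−0.05·log₂(0.05) = 0.2161
−0.20·log₂(0.20) = 0.4644
−0.06·log₂(0.06) = 0.2435
−0.18·log₂(0.18) = 0.4453
−0.22·log₂(0.22) = 0.4806
−0.03·log₂(0.03) = 0.1518
−0.26·log₂(0.26) = 0.5053
Sum ≈ 2.5070 → 2.5070 bits.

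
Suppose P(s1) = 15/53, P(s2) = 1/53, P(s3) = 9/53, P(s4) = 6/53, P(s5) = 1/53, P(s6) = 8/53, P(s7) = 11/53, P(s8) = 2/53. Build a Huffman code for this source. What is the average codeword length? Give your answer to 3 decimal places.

2.623 bits/symbol

Repeatedly combine the two least-probable nodes; the expected code length is the sum of the merged weights.
merge 1/53 + 1/53 → 2/53
merge 2/53 + 2/53 → 4/53
merge 4/53 + 6/53 → 10/53
merge 8/53 + 9/53 → 17/53
merge 10/53 + 11/53 → 21/53
merge 15/53 + 17/53 → 32/53
merge 21/53 + 32/53 → 1
L = 2/53 + 4/53 + 10/53 + 17/53 + 21/53 + 32/53 + 1 = 139/53 ≈ 2.623 bits/symbol.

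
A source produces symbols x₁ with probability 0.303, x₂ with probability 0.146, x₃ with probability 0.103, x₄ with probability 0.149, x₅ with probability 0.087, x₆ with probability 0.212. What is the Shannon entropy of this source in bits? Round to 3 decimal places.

2.455 bits

H = −Σ pᵢ log₂ pᵢ.
−0.303·log₂(0.303) = 0.5220
−0.146·log₂(0.146) = 0.4053
−0.103·log₂(0.103) = 0.3378
−0.149·log₂(0.149) = 0.4092
−0.087·log₂(0.087) = 0.3065
−0.212·log₂(0.212) = 0.4744
Sum ≈ 2.4552 → 2.455 bits.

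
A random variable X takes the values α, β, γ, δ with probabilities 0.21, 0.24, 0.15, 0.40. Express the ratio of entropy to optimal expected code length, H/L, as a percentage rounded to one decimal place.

97.3%

Entropy H = −Σ p log₂ p ≈ 1.9063 bits.
Huffman merges: 3/20+21/100→9/25; 6/25+9/25→3/5; 2/5+3/5→1. L = 49/25 ≈ 1.9600.
Efficiency = H/L = 1.9063/1.9600 = 97.3%.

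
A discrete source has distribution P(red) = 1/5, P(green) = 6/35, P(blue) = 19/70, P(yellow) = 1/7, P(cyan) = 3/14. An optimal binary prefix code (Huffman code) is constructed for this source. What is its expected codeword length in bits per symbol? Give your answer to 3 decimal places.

Repeatedly combine the two least-probable nodes; the expected code length is the sum of the merged weights.
merge 1/7 + 6/35 → 11/35
merge 1/5 + 3/14 → 29/70
merge 19/70 + 11/35 → 41/70
merge 29/70 + 41/70 → 1
L = 11/35 + 29/70 + 41/70 + 1 = 81/35 ≈ 2.314 bits/symbol.

2.314 bits/symbol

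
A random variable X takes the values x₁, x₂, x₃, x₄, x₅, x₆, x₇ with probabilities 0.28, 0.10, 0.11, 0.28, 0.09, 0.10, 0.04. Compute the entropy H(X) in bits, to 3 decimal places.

2.542 bits

H = −Σ pᵢ log₂ pᵢ.
−0.28·log₂(0.28) = 0.5142
−0.10·log₂(0.10) = 0.3322
−0.11·log₂(0.11) = 0.3503
−0.28·log₂(0.28) = 0.5142
−0.09·log₂(0.09) = 0.3127
−0.10·log₂(0.10) = 0.3322
−0.04·log₂(0.04) = 0.1858
Sum ≈ 2.5415 → 2.542 bits.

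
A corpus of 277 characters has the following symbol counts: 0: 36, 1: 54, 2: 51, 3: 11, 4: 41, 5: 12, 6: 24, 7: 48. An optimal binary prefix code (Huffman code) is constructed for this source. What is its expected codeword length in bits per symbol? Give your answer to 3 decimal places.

2.874 bits/symbol

Probabilities are the counts divided by 277.
Repeatedly combine the two least-probable nodes; the expected code length is the sum of the merged weights.
merge 11/277 + 12/277 → 23/277
merge 23/277 + 24/277 → 47/277
merge 36/277 + 41/277 → 77/277
merge 47/277 + 48/277 → 95/277
merge 51/277 + 54/277 → 105/277
merge 77/277 + 95/277 → 172/277
merge 105/277 + 172/277 → 1
L = 23/277 + 47/277 + 77/277 + 95/277 + 105/277 + 172/277 + 1 = 796/277 ≈ 2.874 bits/symbol.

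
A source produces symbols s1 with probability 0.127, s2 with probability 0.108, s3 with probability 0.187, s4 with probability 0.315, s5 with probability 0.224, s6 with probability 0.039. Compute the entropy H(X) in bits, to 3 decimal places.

2.368 bits

H = −Σ pᵢ log₂ pᵢ.
−0.127·log₂(0.127) = 0.3781
−0.108·log₂(0.108) = 0.3468
−0.187·log₂(0.187) = 0.4523
−0.315·log₂(0.315) = 0.5250
−0.224·log₂(0.224) = 0.4835
−0.039·log₂(0.039) = 0.1825
Sum ≈ 2.3682 → 2.368 bits.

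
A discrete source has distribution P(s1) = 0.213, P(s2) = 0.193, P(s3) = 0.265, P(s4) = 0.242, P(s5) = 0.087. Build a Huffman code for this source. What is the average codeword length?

2.28 bits/symbol

Repeatedly combine the two least-probable nodes; the expected code length is the sum of the merged weights.
merge 87/1000 + 193/1000 → 7/25
merge 213/1000 + 121/500 → 91/200
merge 53/200 + 7/25 → 109/200
merge 91/200 + 109/200 → 1
L = 7/25 + 91/200 + 109/200 + 1 = 57/25 = 2.28 bits/symbol.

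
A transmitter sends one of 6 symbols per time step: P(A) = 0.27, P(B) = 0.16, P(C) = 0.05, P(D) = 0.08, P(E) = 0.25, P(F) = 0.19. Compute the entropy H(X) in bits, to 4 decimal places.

2.3959 bits

H = −Σ pᵢ log₂ pᵢ.
−0.27·log₂(0.27) = 0.5100
−0.16·log₂(0.16) = 0.4230
−0.05·log₂(0.05) = 0.2161
−0.08·log₂(0.08) = 0.2915
−0.25·log₂(0.25) = 0.5000
−0.19·log₂(0.19) = 0.4552
Sum ≈ 2.3959 → 2.3959 bits.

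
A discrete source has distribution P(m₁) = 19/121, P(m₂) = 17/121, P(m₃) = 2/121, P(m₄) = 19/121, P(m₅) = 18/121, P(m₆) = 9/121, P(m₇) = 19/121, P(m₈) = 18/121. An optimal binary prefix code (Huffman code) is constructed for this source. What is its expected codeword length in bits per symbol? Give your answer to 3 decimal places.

2.934 bits/symbol

Repeatedly combine the two least-probable nodes; the expected code length is the sum of the merged weights.
merge 2/121 + 9/121 → 1/11
merge 1/11 + 17/121 → 28/121
merge 18/121 + 18/121 → 36/121
merge 19/121 + 19/121 → 38/121
merge 19/121 + 28/121 → 47/121
merge 36/121 + 38/121 → 74/121
merge 47/121 + 74/121 → 1
L = 1/11 + 28/121 + 36/121 + 38/121 + 47/121 + 74/121 + 1 = 355/121 ≈ 2.934 bits/symbol.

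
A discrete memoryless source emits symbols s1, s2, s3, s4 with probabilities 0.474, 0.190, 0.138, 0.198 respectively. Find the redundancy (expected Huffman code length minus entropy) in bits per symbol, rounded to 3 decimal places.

Entropy H = −Σ p log₂ p ≈ 1.8227 bits.
Huffman merges: 69/500+19/100→41/125; 99/500+41/125→263/500; 237/500+263/500→1. L = 927/500 ≈ 1.8540.
L − H = 1.8540 − 1.8227 = 0.031 bits.

0.031 bits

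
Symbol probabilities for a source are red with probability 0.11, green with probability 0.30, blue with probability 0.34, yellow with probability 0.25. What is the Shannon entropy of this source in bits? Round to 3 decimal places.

1.901 bits

H = −Σ pᵢ log₂ pᵢ.
−0.11·log₂(0.11) = 0.3503
−0.30·log₂(0.30) = 0.5211
−0.34·log₂(0.34) = 0.5292
−0.25·log₂(0.25) = 0.5000
Sum ≈ 1.9006 → 1.901 bits.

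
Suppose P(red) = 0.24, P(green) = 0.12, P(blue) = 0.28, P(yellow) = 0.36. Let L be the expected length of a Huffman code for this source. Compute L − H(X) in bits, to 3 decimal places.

0.094 bits

Entropy H = −Σ p log₂ p ≈ 1.9060 bits.
Huffman merges: 3/25+6/25→9/25; 7/25+9/25→16/25; 9/25+16/25→1. L = 2 ≈ 2.0000.
L − H = 2.0000 − 1.9060 = 0.094 bits.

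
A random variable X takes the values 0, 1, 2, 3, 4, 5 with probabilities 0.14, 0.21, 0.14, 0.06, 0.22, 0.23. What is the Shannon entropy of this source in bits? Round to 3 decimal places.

H = −Σ pᵢ log₂ pᵢ.
−0.14·log₂(0.14) = 0.3971
−0.21·log₂(0.21) = 0.4728
−0.14·log₂(0.14) = 0.3971
−0.06·log₂(0.06) = 0.2435
−0.22·log₂(0.22) = 0.4806
−0.23·log₂(0.23) = 0.4877
Sum ≈ 2.4788 → 2.479 bits.

2.479 bits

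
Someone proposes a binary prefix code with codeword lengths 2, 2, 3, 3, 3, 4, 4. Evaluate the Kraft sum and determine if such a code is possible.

With common denominator 2^4 = 16: Σ 2^(−ℓᵢ) = 4/16 + 4/16 + 2/16 + 2/16 + 2/16 + 1/16 + 1/16 = 16/16 = 1.
Kraft's inequality requires Σ ≤ 1; here Σ = 1 ≤ 1, so such a prefix code exists.

1; yes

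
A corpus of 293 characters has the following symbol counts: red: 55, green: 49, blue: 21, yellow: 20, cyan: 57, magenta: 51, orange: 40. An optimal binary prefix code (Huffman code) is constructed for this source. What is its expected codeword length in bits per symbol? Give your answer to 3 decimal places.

2.758 bits/symbol

Probabilities are the counts divided by 293.
Repeatedly combine the two least-probable nodes; the expected code length is the sum of the merged weights.
merge 20/293 + 21/293 → 41/293
merge 40/293 + 41/293 → 81/293
merge 49/293 + 51/293 → 100/293
merge 55/293 + 57/293 → 112/293
merge 81/293 + 100/293 → 181/293
merge 112/293 + 181/293 → 1
L = 41/293 + 81/293 + 100/293 + 112/293 + 181/293 + 1 = 808/293 ≈ 2.758 bits/symbol.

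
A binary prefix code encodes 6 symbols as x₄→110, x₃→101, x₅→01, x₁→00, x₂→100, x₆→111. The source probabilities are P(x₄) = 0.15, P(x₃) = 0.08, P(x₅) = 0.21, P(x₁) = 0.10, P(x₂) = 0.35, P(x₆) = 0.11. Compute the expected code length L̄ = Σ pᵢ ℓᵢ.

2.69 bits/symbol

L̄ = Σ pᵢ·ℓᵢ = 0.15·3 + 0.08·3 + 0.21·2 + 0.10·2 + 0.35·3 + 0.11·3 = 2.69 bits/symbol.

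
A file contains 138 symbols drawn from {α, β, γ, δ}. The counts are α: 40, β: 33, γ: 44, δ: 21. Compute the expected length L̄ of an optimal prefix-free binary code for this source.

Probabilities are the counts divided by 138.
Repeatedly combine the two least-probable nodes; the expected code length is the sum of the merged weights.
merge 7/46 + 11/46 → 9/23
merge 20/69 + 22/69 → 14/23
merge 9/23 + 14/23 → 1
L = 9/23 + 14/23 + 1 = 2 bits/symbol.

2 bits/symbol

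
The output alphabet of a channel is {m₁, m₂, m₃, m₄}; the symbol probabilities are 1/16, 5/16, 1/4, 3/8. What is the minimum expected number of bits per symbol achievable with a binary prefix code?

1.9375 bits/symbol

Repeatedly combine the two least-probable nodes; the expected code length is the sum of the merged weights.
merge 1/16 + 1/4 → 5/16
merge 5/16 + 5/16 → 5/8
merge 3/8 + 5/8 → 1
L = 5/16 + 5/8 + 1 = 31/16 = 1.9375 bits/symbol.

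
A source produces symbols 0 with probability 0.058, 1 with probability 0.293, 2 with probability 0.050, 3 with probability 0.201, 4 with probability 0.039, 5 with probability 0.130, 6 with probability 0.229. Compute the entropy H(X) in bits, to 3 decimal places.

H = −Σ pᵢ log₂ pᵢ.
−0.058·log₂(0.058) = 0.2383
−0.293·log₂(0.293) = 0.5189
−0.050·log₂(0.050) = 0.2161
−0.201·log₂(0.201) = 0.4653
−0.039·log₂(0.039) = 0.1825
−0.130·log₂(0.130) = 0.3826
−0.229·log₂(0.229) = 0.4870
Sum ≈ 2.4907 → 2.491 bits.

2.491 bits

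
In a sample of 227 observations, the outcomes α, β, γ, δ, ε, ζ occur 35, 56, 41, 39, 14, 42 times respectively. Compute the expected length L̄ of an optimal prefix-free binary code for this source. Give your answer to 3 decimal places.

Probabilities are the counts divided by 227.
Repeatedly combine the two least-probable nodes; the expected code length is the sum of the merged weights.
merge 14/227 + 35/227 → 49/227
merge 39/227 + 41/227 → 80/227
merge 42/227 + 49/227 → 91/227
merge 56/227 + 80/227 → 136/227
merge 91/227 + 136/227 → 1
L = 49/227 + 80/227 + 91/227 + 136/227 + 1 = 583/227 ≈ 2.568 bits/symbol.

2.568 bits/symbol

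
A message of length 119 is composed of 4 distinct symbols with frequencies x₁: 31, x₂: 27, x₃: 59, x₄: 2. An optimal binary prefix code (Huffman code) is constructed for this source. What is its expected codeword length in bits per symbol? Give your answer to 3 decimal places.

Probabilities are the counts divided by 119.
Repeatedly combine the two least-probable nodes; the expected code length is the sum of the merged weights.
merge 2/119 + 27/119 → 29/119
merge 29/119 + 31/119 → 60/119
merge 59/119 + 60/119 → 1
L = 29/119 + 60/119 + 1 = 208/119 ≈ 1.748 bits/symbol.

1.748 bits/symbol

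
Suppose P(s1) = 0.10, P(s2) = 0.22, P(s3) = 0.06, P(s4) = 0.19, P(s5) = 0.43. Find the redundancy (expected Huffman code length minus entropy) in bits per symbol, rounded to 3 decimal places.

0.045 bits

Entropy H = −Σ p log₂ p ≈ 2.0351 bits.
Huffman merges: 3/50+1/10→4/25; 4/25+19/100→7/20; 11/50+7/20→57/100; 43/100+57/100→1. L = 52/25 ≈ 2.0800.
L − H = 2.0800 − 2.0351 = 0.045 bits.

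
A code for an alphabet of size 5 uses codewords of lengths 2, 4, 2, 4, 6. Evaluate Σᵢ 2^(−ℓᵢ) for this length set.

With common denominator 2^6 = 64: Σ 2^(−ℓᵢ) = 16/64 + 4/64 + 16/64 + 4/64 + 1/64 = 41/64 = 0.640625.

0.640625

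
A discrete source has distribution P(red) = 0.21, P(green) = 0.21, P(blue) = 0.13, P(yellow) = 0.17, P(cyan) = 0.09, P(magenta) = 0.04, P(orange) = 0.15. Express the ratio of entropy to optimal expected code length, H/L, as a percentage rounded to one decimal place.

Entropy H = −Σ p log₂ p ≈ 2.6718 bits.
Huffman merges: 1/25+9/100→13/100; 13/100+13/100→13/50; 3/20+17/100→8/25; 21/100+21/100→21/50; 13/50+8/25→29/50; 21/50+29/50→1. L = 271/100 ≈ 2.7100.
Efficiency = H/L = 2.6718/2.7100 = 98.6%.

98.6%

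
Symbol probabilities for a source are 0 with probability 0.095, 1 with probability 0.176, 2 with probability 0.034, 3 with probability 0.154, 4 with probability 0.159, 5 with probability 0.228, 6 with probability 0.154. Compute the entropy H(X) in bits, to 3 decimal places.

2.669 bits

H = −Σ pᵢ log₂ pᵢ.
−0.095·log₂(0.095) = 0.3226
−0.176·log₂(0.176) = 0.4411
−0.034·log₂(0.034) = 0.1659
−0.154·log₂(0.154) = 0.4156
−0.159·log₂(0.159) = 0.4218
−0.228·log₂(0.228) = 0.4863
−0.154·log₂(0.154) = 0.4156
Sum ≈ 2.6690 → 2.669 bits.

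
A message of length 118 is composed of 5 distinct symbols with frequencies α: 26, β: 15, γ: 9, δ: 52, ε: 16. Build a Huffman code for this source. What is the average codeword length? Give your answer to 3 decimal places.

2.102 bits/symbol

Probabilities are the counts divided by 118.
Repeatedly combine the two least-probable nodes; the expected code length is the sum of the merged weights.
merge 9/118 + 15/118 → 12/59
merge 8/59 + 12/59 → 20/59
merge 13/59 + 20/59 → 33/59
merge 26/59 + 33/59 → 1
L = 12/59 + 20/59 + 33/59 + 1 = 124/59 ≈ 2.102 bits/symbol.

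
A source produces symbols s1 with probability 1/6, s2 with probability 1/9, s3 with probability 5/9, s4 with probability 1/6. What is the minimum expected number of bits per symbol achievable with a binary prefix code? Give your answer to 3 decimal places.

1.722 bits/symbol

Repeatedly combine the two least-probable nodes; the expected code length is the sum of the merged weights.
merge 1/9 + 1/6 → 5/18
merge 1/6 + 5/18 → 4/9
merge 4/9 + 5/9 → 1
L = 5/18 + 4/9 + 1 = 31/18 ≈ 1.722 bits/symbol.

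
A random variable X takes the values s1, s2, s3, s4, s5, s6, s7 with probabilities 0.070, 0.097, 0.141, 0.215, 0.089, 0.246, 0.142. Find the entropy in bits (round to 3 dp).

H = −Σ pᵢ log₂ pᵢ.
−0.070·log₂(0.070) = 0.2686
−0.097·log₂(0.097) = 0.3265
−0.141·log₂(0.141) = 0.3985
−0.215·log₂(0.215) = 0.4768
−0.089·log₂(0.089) = 0.3106
−0.246·log₂(0.246) = 0.4977
−0.142·log₂(0.142) = 0.3999
Sum ≈ 2.6785 → 2.679 bits.

2.679 bits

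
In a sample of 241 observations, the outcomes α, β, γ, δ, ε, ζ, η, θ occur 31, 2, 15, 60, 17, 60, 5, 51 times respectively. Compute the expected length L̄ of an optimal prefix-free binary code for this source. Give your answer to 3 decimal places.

2.573 bits/symbol

Probabilities are the counts divided by 241.
Repeatedly combine the two least-probable nodes; the expected code length is the sum of the merged weights.
merge 2/241 + 5/241 → 7/241
merge 7/241 + 15/241 → 22/241
merge 17/241 + 22/241 → 39/241
merge 31/241 + 39/241 → 70/241
merge 51/241 + 60/241 → 111/241
merge 60/241 + 70/241 → 130/241
merge 111/241 + 130/241 → 1
L = 7/241 + 22/241 + 39/241 + 70/241 + 111/241 + 130/241 + 1 = 620/241 ≈ 2.573 bits/symbol.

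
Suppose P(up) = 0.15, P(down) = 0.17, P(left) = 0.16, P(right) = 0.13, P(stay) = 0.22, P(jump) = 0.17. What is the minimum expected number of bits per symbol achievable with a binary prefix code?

Repeatedly combine the two least-probable nodes; the expected code length is the sum of the merged weights.
merge 13/100 + 3/20 → 7/25
merge 4/25 + 17/100 → 33/100
merge 17/100 + 11/50 → 39/100
merge 7/25 + 33/100 → 61/100
merge 39/100 + 61/100 → 1
L = 7/25 + 33/100 + 39/100 + 61/100 + 1 = 261/100 = 2.61 bits/symbol.

2.61 bits/symbol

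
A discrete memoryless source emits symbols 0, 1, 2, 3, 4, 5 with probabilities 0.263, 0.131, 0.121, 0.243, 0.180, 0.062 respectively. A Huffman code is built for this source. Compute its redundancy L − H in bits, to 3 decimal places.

0.044 bits

Entropy H = −Σ p log₂ p ≈ 2.4496 bits.
Huffman merges: 31/500+121/1000→183/1000; 131/1000+9/50→311/1000; 183/1000+243/1000→213/500; 263/1000+311/1000→287/500; 213/500+287/500→1. L = 1247/500 ≈ 2.4940.
L − H = 2.4940 − 2.4496 = 0.044 bits.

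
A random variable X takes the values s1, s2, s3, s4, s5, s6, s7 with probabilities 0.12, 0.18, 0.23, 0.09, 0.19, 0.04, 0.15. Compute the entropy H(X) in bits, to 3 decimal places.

H = −Σ pᵢ log₂ pᵢ.
−0.12·log₂(0.12) = 0.3671
−0.18·log₂(0.18) = 0.4453
−0.23·log₂(0.23) = 0.4877
−0.09·log₂(0.09) = 0.3127
−0.19·log₂(0.19) = 0.4552
−0.04·log₂(0.04) = 0.1858
−0.15·log₂(0.15) = 0.4105
Sum ≈ 2.6642 → 2.664 bits.

2.664 bits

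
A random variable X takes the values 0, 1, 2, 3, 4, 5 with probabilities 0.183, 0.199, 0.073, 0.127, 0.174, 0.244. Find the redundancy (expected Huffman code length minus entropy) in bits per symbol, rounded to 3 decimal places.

Entropy H = −Σ p log₂ p ≈ 2.5011 bits.
Huffman merges: 73/1000+127/1000→1/5; 87/500+183/1000→357/1000; 199/1000+1/5→399/1000; 61/250+357/1000→601/1000; 399/1000+601/1000→1. L = 2557/1000 ≈ 2.5570.
L − H = 2.5570 − 2.5011 = 0.056 bits.

0.056 bits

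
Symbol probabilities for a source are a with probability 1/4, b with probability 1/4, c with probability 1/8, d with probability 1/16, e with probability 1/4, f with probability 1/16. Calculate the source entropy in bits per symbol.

Each probability is a power of 1/2, so log₂(1/p) is an integer.
H = Σ p·log₂(1/p) = 1/4·2 + 1/4·2 + 1/8·3 + 1/16·4 + 1/4·2 + 1/16·4 = 2.375 bits.

2.375 bits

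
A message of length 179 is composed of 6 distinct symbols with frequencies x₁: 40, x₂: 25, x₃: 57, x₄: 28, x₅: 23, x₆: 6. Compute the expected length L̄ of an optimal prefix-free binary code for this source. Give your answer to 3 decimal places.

2.458 bits/symbol

Probabilities are the counts divided by 179.
Repeatedly combine the two least-probable nodes; the expected code length is the sum of the merged weights.
merge 6/179 + 23/179 → 29/179
merge 25/179 + 28/179 → 53/179
merge 29/179 + 40/179 → 69/179
merge 53/179 + 57/179 → 110/179
merge 69/179 + 110/179 → 1
L = 29/179 + 53/179 + 69/179 + 110/179 + 1 = 440/179 ≈ 2.458 bits/symbol.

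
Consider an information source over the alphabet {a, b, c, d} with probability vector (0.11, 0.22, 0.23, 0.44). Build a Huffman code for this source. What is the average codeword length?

Repeatedly combine the two least-probable nodes; the expected code length is the sum of the merged weights.
merge 11/100 + 11/50 → 33/100
merge 23/100 + 33/100 → 14/25
merge 11/25 + 14/25 → 1
L = 33/100 + 14/25 + 1 = 189/100 = 1.89 bits/symbol.

1.89 bits/symbol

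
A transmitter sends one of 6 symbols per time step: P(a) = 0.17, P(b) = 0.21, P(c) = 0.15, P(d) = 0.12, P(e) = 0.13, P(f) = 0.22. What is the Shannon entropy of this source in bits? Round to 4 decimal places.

H = −Σ pᵢ log₂ pᵢ.
−0.17·log₂(0.17) = 0.4346
−0.21·log₂(0.21) = 0.4728
−0.15·log₂(0.15) = 0.4105
−0.12·log₂(0.12) = 0.3671
−0.13·log₂(0.13) = 0.3826
−0.22·log₂(0.22) = 0.4806
Sum ≈ 2.5482 → 2.5482 bits.

2.5482 bits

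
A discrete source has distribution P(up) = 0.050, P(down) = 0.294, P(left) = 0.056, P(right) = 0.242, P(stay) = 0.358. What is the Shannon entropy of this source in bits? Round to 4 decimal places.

1.9941 bits

H = −Σ pᵢ log₂ pᵢ.
−0.050·log₂(0.050) = 0.2161
−0.294·log₂(0.294) = 0.5192
−0.056·log₂(0.056) = 0.2329
−0.242·log₂(0.242) = 0.4954
−0.358·log₂(0.358) = 0.5305
Sum ≈ 1.9941 → 1.9941 bits.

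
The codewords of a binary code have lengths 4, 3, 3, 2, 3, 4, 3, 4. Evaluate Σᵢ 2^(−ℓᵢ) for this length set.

0.9375

With common denominator 2^4 = 16: Σ 2^(−ℓᵢ) = 1/16 + 2/16 + 2/16 + 4/16 + 2/16 + 1/16 + 2/16 + 1/16 = 15/16 = 0.9375.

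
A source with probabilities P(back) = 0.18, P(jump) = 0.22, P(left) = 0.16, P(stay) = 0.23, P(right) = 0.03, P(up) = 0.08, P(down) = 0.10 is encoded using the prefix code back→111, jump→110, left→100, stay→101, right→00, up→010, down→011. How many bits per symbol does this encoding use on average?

L̄ = Σ pᵢ·ℓᵢ = 0.18·3 + 0.22·3 + 0.16·3 + 0.23·3 + 0.03·2 + 0.08·3 + 0.10·3 = 2.97 bits/symbol.

2.97 bits/symbol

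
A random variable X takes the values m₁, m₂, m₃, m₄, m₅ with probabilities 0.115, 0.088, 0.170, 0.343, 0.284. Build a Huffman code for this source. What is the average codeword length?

2.203 bits/symbol

Repeatedly combine the two least-probable nodes; the expected code length is the sum of the merged weights.
merge 11/125 + 23/200 → 203/1000
merge 17/100 + 203/1000 → 373/1000
merge 71/250 + 343/1000 → 627/1000
merge 373/1000 + 627/1000 → 1
L = 203/1000 + 373/1000 + 627/1000 + 1 = 2203/1000 = 2.203 bits/symbol.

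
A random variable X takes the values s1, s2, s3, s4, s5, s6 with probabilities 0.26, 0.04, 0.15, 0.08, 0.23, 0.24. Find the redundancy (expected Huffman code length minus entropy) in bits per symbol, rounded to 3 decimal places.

0.015 bits

Entropy H = −Σ p log₂ p ≈ 2.3749 bits.
Huffman merges: 1/25+2/25→3/25; 3/25+3/20→27/100; 23/100+6/25→47/100; 13/50+27/100→53/100; 47/100+53/100→1. L = 239/100 ≈ 2.3900.
L − H = 2.3900 − 2.3749 = 0.015 bits.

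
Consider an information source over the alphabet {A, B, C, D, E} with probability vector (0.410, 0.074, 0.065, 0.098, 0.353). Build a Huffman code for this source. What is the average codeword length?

1.966 bits/symbol

Repeatedly combine the two least-probable nodes; the expected code length is the sum of the merged weights.
merge 13/200 + 37/500 → 139/1000
merge 49/500 + 139/1000 → 237/1000
merge 237/1000 + 353/1000 → 59/100
merge 41/100 + 59/100 → 1
L = 139/1000 + 237/1000 + 59/100 + 1 = 983/500 = 1.966 bits/symbol.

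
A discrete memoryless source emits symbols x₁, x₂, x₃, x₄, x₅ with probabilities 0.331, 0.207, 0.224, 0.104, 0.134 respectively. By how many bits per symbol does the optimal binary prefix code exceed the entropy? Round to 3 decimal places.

Entropy H = −Σ p log₂ p ≈ 2.2100 bits.
Huffman merges: 13/125+67/500→119/500; 207/1000+28/125→431/1000; 119/500+331/1000→569/1000; 431/1000+569/1000→1. L = 1119/500 ≈ 2.2380.
L − H = 2.2380 − 2.2100 = 0.028 bits.

0.028 bits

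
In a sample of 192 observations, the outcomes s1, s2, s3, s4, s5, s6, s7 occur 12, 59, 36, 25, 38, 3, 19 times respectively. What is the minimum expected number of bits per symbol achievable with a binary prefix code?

2.5625 bits/symbol

Probabilities are the counts divided by 192.
Repeatedly combine the two least-probable nodes; the expected code length is the sum of the merged weights.
merge 1/64 + 1/16 → 5/64
merge 5/64 + 19/192 → 17/96
merge 25/192 + 17/96 → 59/192
merge 3/16 + 19/96 → 37/96
merge 59/192 + 59/192 → 59/96
merge 37/96 + 59/96 → 1
L = 5/64 + 17/96 + 59/192 + 37/96 + 59/96 + 1 = 41/16 = 2.5625 bits/symbol.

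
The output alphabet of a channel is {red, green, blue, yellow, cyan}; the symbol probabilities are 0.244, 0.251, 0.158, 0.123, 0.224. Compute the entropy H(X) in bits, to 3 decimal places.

H = −Σ pᵢ log₂ pᵢ.
−0.244·log₂(0.244) = 0.4966
−0.251·log₂(0.251) = 0.5006
−0.158·log₂(0.158) = 0.4206
−0.123·log₂(0.123) = 0.3719
−0.224·log₂(0.224) = 0.4835
Sum ≈ 2.2731 → 2.273 bits.

2.273 bits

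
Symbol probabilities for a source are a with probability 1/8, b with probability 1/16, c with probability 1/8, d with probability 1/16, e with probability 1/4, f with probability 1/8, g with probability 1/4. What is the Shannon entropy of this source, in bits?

Each probability is a power of 1/2, so log₂(1/p) is an integer.
H = Σ p·log₂(1/p) = 1/8·3 + 1/16·4 + 1/8·3 + 1/16·4 + 1/4·2 + 1/8·3 + 1/4·2 = 2.625 bits.

2.625 bits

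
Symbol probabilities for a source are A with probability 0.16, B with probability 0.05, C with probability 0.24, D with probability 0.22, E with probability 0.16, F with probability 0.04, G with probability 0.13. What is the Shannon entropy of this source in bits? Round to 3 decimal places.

H = −Σ pᵢ log₂ pᵢ.
−0.16·log₂(0.16) = 0.4230
−0.05·log₂(0.05) = 0.2161
−0.24·log₂(0.24) = 0.4941
−0.22·log₂(0.22) = 0.4806
−0.16·log₂(0.16) = 0.4230
−0.04·log₂(0.04) = 0.1858
−0.13·log₂(0.13) = 0.3826
Sum ≈ 2.6052 → 2.605 bits.

2.605 bits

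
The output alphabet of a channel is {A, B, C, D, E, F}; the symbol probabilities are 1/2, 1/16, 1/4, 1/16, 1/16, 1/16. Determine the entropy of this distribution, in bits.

2 bits

Each probability is a power of 1/2, so log₂(1/p) is an integer.
H = Σ p·log₂(1/p) = 1/2·1 + 1/16·4 + 1/4·2 + 1/16·4 + 1/16·4 + 1/16·4 = 2 bits.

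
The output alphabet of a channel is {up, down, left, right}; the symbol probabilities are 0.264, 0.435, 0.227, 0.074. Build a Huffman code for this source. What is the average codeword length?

1.866 bits/symbol

Repeatedly combine the two least-probable nodes; the expected code length is the sum of the merged weights.
merge 37/500 + 227/1000 → 301/1000
merge 33/125 + 301/1000 → 113/200
merge 87/200 + 113/200 → 1
L = 301/1000 + 113/200 + 1 = 933/500 = 1.866 bits/symbol.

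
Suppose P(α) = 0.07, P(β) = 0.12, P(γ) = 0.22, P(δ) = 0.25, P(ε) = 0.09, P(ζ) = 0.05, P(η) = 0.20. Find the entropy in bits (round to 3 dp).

H = −Σ pᵢ log₂ pᵢ.
−0.07·log₂(0.07) = 0.2686
−0.12·log₂(0.12) = 0.3671
−0.22·log₂(0.22) = 0.4806
−0.25·log₂(0.25) = 0.5000
−0.09·log₂(0.09) = 0.3127
−0.05·log₂(0.05) = 0.2161
−0.20·log₂(0.20) = 0.4644
Sum ≈ 2.6093 → 2.609 bits.

2.609 bits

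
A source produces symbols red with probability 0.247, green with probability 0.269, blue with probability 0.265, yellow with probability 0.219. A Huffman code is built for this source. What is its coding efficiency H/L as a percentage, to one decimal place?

Entropy H = −Σ p log₂ p ≈ 1.9954 bits.
Huffman merges: 219/1000+247/1000→233/500; 53/200+269/1000→267/500; 233/500+267/500→1. L = 2 ≈ 2.0000.
Efficiency = H/L = 1.9954/2.0000 = 99.8%.

99.8%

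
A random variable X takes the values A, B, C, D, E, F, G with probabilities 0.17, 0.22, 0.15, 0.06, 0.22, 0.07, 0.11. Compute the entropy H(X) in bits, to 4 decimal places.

H = −Σ pᵢ log₂ pᵢ.
−0.17·log₂(0.17) = 0.4346
−0.22·log₂(0.22) = 0.4806
−0.15·log₂(0.15) = 0.4105
−0.06·log₂(0.06) = 0.2435
−0.22·log₂(0.22) = 0.4806
−0.07·log₂(0.07) = 0.2686
−0.11·log₂(0.11) = 0.3503
Sum ≈ 2.6687 → 2.6687 bits.

2.6687 bits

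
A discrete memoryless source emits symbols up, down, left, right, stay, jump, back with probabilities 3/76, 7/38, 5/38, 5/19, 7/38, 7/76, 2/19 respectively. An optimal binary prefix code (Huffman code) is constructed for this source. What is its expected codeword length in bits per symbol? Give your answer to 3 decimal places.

Repeatedly combine the two least-probable nodes; the expected code length is the sum of the merged weights.
merge 3/76 + 7/76 → 5/38
merge 2/19 + 5/38 → 9/38
merge 5/38 + 7/38 → 6/19
merge 7/38 + 9/38 → 8/19
merge 5/19 + 6/19 → 11/19
merge 8/19 + 11/19 → 1
L = 5/38 + 9/38 + 6/19 + 8/19 + 11/19 + 1 = 51/19 ≈ 2.684 bits/symbol.

2.684 bits/symbol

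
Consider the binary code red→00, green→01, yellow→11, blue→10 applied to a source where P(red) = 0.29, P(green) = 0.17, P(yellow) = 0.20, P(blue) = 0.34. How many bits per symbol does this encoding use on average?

2 bits/symbol

L̄ = Σ pᵢ·ℓᵢ = 0.29·2 + 0.17·2 + 0.20·2 + 0.34·2 = 2 bits/symbol.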